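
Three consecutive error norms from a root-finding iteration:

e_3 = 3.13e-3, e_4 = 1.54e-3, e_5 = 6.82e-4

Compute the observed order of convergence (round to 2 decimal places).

p ≈ ln(e_5/e_4) / ln(e_4/e_3)
  = ln(6.82e-4/1.54e-3) / ln(1.54e-3/3.13e-3)
  = ln(0.442857) / ln(0.492013)
  = -0.81451 / -0.70925 ≈ 1.14841

1.15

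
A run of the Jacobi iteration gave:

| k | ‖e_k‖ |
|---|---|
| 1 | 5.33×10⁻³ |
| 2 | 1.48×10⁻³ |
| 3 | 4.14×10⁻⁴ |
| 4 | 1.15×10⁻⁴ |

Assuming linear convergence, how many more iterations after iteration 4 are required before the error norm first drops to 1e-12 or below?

Rate ρ ≈ ‖e_4‖/‖e_3‖ = 1.15×10⁻⁴/4.14×10⁻⁴ = 0.2778.
After j more steps, ‖e_{4+j}‖ ≈ 1.15×10⁻⁴·ρ^j; need ρ^j ≤ 1e-12/1.15×10⁻⁴ = 8.69565e-09.
j ≥ ln(8.69565e-09)/ln(0.2778) = -18.5604/-1.28085 = 14.491.
So 15 more iterations are needed.

15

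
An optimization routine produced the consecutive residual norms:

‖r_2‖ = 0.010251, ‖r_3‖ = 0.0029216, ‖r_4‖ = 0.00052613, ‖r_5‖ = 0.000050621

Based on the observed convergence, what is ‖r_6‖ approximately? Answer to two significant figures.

2.1e-6

First estimate the order: p ≈ ln(‖r_5‖/‖r_4‖) / ln(‖r_4‖/‖r_3‖) = ln(0.000050621/0.00052613)/ln(0.00052613/0.0029216) = ln(0.0962139)/ln(0.180083) ≈ 1.3656.
Then ‖r_6‖ ≈ ‖r_5‖·(‖r_5‖/‖r_4‖)^p = 0.000050621·(0.0962139)^1.3656 = 0.000050621·0.0408799 ≈ 2.069e-06.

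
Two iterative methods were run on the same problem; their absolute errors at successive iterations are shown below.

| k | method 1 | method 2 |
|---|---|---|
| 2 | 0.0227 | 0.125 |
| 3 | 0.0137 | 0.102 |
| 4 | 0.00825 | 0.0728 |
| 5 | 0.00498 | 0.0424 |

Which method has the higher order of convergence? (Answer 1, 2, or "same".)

Method 1: p ≈ ln(0.00498/0.00825)/ln(0.00825/0.0137) ≈ 1.00.
Method 2: p ≈ ln(0.0424/0.0728)/ln(0.0728/0.102) ≈ 1.60.
Method 2 has the higher order (≈1.6 vs ≈1.0).

2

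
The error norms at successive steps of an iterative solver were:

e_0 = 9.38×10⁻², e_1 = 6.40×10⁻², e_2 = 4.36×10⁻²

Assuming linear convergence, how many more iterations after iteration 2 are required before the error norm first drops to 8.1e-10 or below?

Rate ρ ≈ e_2/e_1 = 4.36×10⁻²/6.40×10⁻² = 0.6813.
After j more steps, e_{2+j} ≈ 4.36×10⁻²·ρ^j; need ρ^j ≤ 8.1e-10/4.36×10⁻² = 1.8578e-08.
j ≥ ln(1.8578e-08)/ln(0.6813) = -17.8013/-0.38375 = 46.388.
So 47 more iterations are needed.

47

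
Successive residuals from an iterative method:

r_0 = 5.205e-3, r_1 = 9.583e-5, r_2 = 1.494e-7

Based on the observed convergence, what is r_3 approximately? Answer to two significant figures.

4.3e-12

First estimate the order: p ≈ ln(r_2/r_1) / ln(r_1/r_0) = ln(1.494e-7/9.583e-5)/ln(9.583e-5/5.205e-3) = ln(0.00155901)/ln(0.0184111) ≈ 1.6180.
Then r_3 ≈ r_2·(r_2/r_1)^p = 1.494e-7·(0.00155901)^1.6180 = 1.494e-7·2.87098e-05 ≈ 4.289e-12.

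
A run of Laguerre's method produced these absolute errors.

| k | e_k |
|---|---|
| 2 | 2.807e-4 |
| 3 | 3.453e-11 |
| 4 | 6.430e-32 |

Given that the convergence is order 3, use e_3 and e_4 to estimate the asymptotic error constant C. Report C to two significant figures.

C ≈ e_4 / e_3^3
  = 6.430e-32 / (3.453e-11)^3
  = 6.430e-32 / 4.11708e-32 ≈ 1.5618

1.6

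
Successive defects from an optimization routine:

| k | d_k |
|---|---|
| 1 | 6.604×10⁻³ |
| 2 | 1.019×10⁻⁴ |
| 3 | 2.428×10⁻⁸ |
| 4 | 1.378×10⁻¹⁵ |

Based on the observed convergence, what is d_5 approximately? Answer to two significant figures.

First estimate the order: p ≈ ln(d_4/d_3) / ln(d_3/d_2) = ln(1.378×10⁻¹⁵/2.428×10⁻⁸)/ln(2.428×10⁻⁸/1.019×10⁻⁴) = ln(5.67545e-08)/ln(0.000238273) ≈ 2.0000.
Then d_5 ≈ d_4·(d_4/d_3)^p = 1.378×10⁻¹⁵·(5.67545e-08)^2.0000 = 1.378×10⁻¹⁵·3.22107e-15 ≈ 4.439e-30.

4.4e-30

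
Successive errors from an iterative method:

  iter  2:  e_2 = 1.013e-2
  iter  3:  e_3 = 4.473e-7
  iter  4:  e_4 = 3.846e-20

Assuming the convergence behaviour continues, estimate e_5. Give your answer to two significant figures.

2.4e-59

First estimate the order: p ≈ ln(e_4/e_3) / ln(e_3/e_2) = ln(3.846e-20/4.473e-7)/ln(4.473e-7/1.013e-2) = ln(8.59826e-14)/ln(4.4156e-05) ≈ 3.0001.
Then e_5 ≈ e_4·(e_4/e_3)^p = 3.846e-20·(8.59826e-14)^3.0001 = 3.846e-20·6.3376e-40 ≈ 2.437e-59.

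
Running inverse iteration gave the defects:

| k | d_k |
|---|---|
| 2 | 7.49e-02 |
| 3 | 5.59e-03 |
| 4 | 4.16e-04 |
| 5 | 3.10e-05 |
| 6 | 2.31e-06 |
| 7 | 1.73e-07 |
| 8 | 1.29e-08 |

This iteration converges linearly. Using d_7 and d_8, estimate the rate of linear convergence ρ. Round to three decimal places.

0.075

ρ ≈ d_8/d_7 = 1.29e-08/1.73e-07 = 0.07457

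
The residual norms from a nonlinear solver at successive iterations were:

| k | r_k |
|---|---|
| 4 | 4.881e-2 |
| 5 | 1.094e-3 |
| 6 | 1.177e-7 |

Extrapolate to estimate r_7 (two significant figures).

3.3e-17

First estimate the order: p ≈ ln(r_6/r_5) / ln(r_5/r_4) = ln(1.177e-7/1.094e-3)/ln(1.094e-3/4.881e-2) = ln(0.000107587)/ln(0.0224134) ≈ 2.4057.
Then r_7 ≈ r_6·(r_6/r_5)^p = 1.177e-7·(0.000107587)^2.4057 = 1.177e-7·2.84187e-10 ≈ 3.345e-17.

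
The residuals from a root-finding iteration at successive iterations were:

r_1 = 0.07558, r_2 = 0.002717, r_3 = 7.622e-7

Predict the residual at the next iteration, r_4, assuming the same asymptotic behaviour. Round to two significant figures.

1.4e-15

First estimate the order: p ≈ ln(r_3/r_2) / ln(r_2/r_1) = ln(7.622e-7/0.002717)/ln(0.002717/0.07558) = ln(0.00028053)/ln(0.0359487) ≈ 2.4593.
Then r_4 ≈ r_3·(r_3/r_2)^p = 7.622e-7·(0.00028053)^2.4593 = 7.622e-7·1.83872e-09 ≈ 1.401e-15.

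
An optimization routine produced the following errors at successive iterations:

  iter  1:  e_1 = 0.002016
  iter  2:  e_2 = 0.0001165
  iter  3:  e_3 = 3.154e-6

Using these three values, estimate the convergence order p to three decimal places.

p ≈ ln(e_3/e_2) / ln(e_2/e_1)
  = ln(3.154e-6/0.0001165) / ln(0.0001165/0.002016)
  = ln(0.027073) / ln(0.0577877)
  = -3.609218 / -2.850979 ≈ 1.265957

1.266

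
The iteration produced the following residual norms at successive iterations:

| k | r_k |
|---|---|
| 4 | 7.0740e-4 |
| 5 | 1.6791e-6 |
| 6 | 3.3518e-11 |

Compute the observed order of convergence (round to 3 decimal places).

1.791

p ≈ ln(r_6/r_5) / ln(r_5/r_4)
  = ln(3.3518e-11/1.6791e-6) / ln(1.6791e-6/7.0740e-4)
  = ln(1.99619e-05) / ln(0.00237362)
  = -10.821685 / -6.043339 ≈ 1.790680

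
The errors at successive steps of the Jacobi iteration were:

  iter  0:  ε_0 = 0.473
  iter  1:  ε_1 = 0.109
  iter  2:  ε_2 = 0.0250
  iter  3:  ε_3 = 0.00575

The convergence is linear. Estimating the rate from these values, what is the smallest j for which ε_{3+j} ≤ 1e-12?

16

Rate ρ ≈ ε_3/ε_2 = 0.00575/0.0250 = 0.2300.
After j more steps, ε_{3+j} ≈ 0.00575·ρ^j; need ρ^j ≤ 1e-12/0.00575 = 1.73913e-10.
j ≥ ln(1.73913e-10)/ln(0.2300) = -22.4725/-1.46968 = 15.291.
So 16 more iterations are needed.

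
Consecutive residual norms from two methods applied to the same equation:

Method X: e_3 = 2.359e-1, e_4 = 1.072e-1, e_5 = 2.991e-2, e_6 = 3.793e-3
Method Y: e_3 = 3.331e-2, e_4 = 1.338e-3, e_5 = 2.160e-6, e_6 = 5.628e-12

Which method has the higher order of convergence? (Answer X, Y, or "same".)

Method X: p ≈ ln(3.793e-3/2.991e-2)/ln(2.991e-2/1.072e-1) ≈ 1.62.
Method Y: p ≈ ln(5.628e-12/2.160e-6)/ln(2.160e-6/1.338e-3) ≈ 2.00.
Method Y has the higher order (≈2.0 vs ≈1.6).

Y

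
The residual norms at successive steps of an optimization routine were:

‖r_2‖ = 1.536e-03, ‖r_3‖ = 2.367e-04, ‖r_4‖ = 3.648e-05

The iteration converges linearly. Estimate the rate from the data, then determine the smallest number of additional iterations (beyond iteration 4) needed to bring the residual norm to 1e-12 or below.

Rate ρ ≈ ‖r_4‖/‖r_3‖ = 3.648e-05/2.367e-04 = 0.1541.
After j more steps, ‖r_{4+j}‖ ≈ 3.648e-05·ρ^j; need ρ^j ≤ 1e-12/3.648e-05 = 2.74123e-08.
j ≥ ln(2.74123e-08)/ln(0.1541) = -17.4123/-1.87015 = 9.311.
So 10 more iterations are needed.

10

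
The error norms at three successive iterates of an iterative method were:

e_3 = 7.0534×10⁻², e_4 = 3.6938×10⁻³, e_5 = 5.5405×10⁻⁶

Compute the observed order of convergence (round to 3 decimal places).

2.205

p ≈ ln(e_5/e_4) / ln(e_4/e_3)
  = ln(5.5405×10⁻⁶/3.6938×10⁻³) / ln(3.6938×10⁻³/7.0534×10⁻²)
  = ln(0.00149995) / ln(0.0523691)
  = -6.502324 / -2.949439 ≈ 2.204597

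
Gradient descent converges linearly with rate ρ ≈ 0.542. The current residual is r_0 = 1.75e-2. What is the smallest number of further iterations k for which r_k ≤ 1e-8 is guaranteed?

After k steps, r_k ≈ 1.75e-2·0.542^k.
Need 0.542^k ≤ 1e-8/1.75e-2 = 5.71429e-07.
k ≥ ln(5.71429e-07)/ln(0.542) = -14.3751/-0.61249 = 23.470.
Smallest integer k = 24.

24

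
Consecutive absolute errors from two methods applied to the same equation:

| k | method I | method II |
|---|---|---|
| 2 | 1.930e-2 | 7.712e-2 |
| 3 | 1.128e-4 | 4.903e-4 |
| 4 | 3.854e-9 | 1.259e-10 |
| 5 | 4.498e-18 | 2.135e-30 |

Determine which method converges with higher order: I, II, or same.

Method I: p ≈ ln(4.498e-18/3.854e-9)/ln(3.854e-9/1.128e-4) ≈ 2.00.
Method II: p ≈ ln(2.135e-30/1.259e-10)/ln(1.259e-10/4.903e-4) ≈ 3.00.
Method II has the higher order (≈3.0 vs ≈2.0).

II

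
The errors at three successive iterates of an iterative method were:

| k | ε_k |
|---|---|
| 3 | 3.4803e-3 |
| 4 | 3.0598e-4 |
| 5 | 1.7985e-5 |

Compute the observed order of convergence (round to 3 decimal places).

1.166

p ≈ ln(ε_5/ε_4) / ln(ε_4/ε_3)
  = ln(1.7985e-5/3.0598e-4) / ln(3.0598e-4/3.4803e-3)
  = ln(0.0587784) / ln(0.0879177)
  = -2.833981 / -2.431354 ≈ 1.165598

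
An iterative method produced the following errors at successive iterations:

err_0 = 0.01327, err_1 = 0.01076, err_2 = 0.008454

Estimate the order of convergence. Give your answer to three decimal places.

1.150

p ≈ ln(err_2/err_1) / ln(err_1/err_0)
  = ln(0.008454/0.01076) / ln(0.01076/0.01327)
  = ln(0.785688) / ln(0.810852)
  = -0.241196 / -0.209670 ≈ 1.150360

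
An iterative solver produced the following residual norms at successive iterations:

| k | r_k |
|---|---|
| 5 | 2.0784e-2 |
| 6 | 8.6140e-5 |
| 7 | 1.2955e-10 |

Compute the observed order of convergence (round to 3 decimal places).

2.444

p ≈ ln(r_7/r_6) / ln(r_6/r_5)
  = ln(1.2955e-10/8.6140e-5) / ln(8.6140e-5/2.0784e-2)
  = ln(1.50395e-06) / ln(0.00414453)
  = -13.407416 / -5.485966 ≈ 2.443948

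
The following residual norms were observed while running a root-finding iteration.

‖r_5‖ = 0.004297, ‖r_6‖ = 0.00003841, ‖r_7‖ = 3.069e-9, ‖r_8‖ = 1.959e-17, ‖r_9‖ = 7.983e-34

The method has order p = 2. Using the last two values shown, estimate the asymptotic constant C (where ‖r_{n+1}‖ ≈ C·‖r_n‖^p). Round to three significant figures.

2.08

C ≈ ‖r_9‖ / ‖r_8‖^2
  = 7.983e-34 / (1.959e-17)^2
  = 7.983e-34 / 3.83768e-34 ≈ 2.0802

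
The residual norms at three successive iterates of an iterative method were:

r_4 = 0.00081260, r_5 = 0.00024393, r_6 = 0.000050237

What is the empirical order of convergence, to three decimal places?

1.313

p ≈ ln(r_6/r_5) / ln(r_5/r_4)
  = ln(0.000050237/0.00024393) / ln(0.00024393/0.00081260)
  = ln(0.205948) / ln(0.300185)
  = -1.580132 / -1.203356 ≈ 1.313104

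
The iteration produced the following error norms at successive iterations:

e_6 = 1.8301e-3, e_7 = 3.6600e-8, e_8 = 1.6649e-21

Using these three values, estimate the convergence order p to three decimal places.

p ≈ ln(e_8/e_7) / ln(e_7/e_6)
  = ln(1.6649e-21/3.6600e-8) / ln(3.6600e-8/1.8301e-3)
  = ln(4.54891e-14) / ln(1.99989e-05)
  = -30.721304 / -10.819833 ≈ 2.839351

2.839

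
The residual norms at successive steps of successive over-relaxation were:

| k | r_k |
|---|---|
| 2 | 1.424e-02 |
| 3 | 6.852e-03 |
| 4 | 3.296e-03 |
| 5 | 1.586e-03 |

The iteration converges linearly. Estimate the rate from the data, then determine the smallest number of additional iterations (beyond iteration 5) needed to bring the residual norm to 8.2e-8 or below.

14

Rate ρ ≈ r_5/r_4 = 1.586e-03/3.296e-03 = 0.4812.
After j more steps, r_{5+j} ≈ 1.586e-03·ρ^j; need ρ^j ≤ 8.2e-8/1.586e-03 = 5.17024e-05.
j ≥ ln(5.17024e-05)/ln(0.4812) = -9.8700/-0.73147 = 13.493.
So 14 more iterations are needed.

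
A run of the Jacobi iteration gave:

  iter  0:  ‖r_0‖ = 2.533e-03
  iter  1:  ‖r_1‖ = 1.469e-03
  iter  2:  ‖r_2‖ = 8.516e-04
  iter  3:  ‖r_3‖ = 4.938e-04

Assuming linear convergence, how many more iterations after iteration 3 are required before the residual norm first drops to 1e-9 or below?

Rate ρ ≈ ‖r_3‖/‖r_2‖ = 4.938e-04/8.516e-04 = 0.5798.
After j more steps, ‖r_{3+j}‖ ≈ 4.938e-04·ρ^j; need ρ^j ≤ 1e-9/4.938e-04 = 2.02511e-06.
j ≥ ln(2.02511e-06)/ln(0.5798) = -13.1099/-0.54507 = 24.052.
So 25 more iterations are needed.

25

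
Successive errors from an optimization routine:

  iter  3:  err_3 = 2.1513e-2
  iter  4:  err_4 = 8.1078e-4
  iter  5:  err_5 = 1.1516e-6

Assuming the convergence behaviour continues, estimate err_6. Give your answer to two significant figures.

2.3e-12

First estimate the order: p ≈ ln(err_5/err_4) / ln(err_4/err_3) = ln(1.1516e-6/8.1078e-4)/ln(8.1078e-4/2.1513e-2) = ln(0.00142036)/ln(0.0376879) ≈ 2.0000.
Then err_6 ≈ err_5·(err_5/err_4)^p = 1.1516e-6·(0.00142036)^2.0000 = 1.1516e-6·2.01742e-06 ≈ 2.323e-12.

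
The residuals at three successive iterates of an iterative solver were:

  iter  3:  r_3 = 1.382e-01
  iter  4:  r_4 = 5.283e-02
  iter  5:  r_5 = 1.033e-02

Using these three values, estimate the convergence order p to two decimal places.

p ≈ ln(r_5/r_4) / ln(r_4/r_3)
  = ln(1.033e-02/5.283e-02) / ln(5.283e-02/1.382e-01)
  = ln(0.195533) / ln(0.382272)
  = -1.63203 / -0.96162 ≈ 1.69717

1.70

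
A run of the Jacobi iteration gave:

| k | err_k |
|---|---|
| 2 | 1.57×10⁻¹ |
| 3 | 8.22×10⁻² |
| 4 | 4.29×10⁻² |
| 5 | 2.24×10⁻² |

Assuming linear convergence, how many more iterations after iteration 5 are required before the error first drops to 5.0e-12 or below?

35

Rate ρ ≈ err_5/err_4 = 2.24×10⁻²/4.29×10⁻² = 0.5221.
After j more steps, err_{5+j} ≈ 2.24×10⁻²·ρ^j; need ρ^j ≤ 5.0e-12/2.24×10⁻² = 2.23214e-10.
j ≥ ln(2.23214e-10)/ln(0.5221) = -22.2229/-0.64990 = 34.194.
So 35 more iterations are needed.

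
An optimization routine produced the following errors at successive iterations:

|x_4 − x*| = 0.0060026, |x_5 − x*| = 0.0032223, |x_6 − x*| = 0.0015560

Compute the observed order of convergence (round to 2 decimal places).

1.17

p ≈ ln(|x_6 − x*|/|x_5 − x*|) / ln(|x_5 − x*|/|x_4 − x*|)
  = ln(0.0015560/0.0032223) / ln(0.0032223/0.0060026)
  = ln(0.482885) / ln(0.536817)
  = -0.72798 / -0.62210 ≈ 1.17020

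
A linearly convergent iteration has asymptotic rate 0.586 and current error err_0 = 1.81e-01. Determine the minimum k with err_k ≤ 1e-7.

After k steps, err_k ≈ 1.81e-01·0.586^k.
Need 0.586^k ≤ 1e-7/1.81e-01 = 5.52486e-07.
k ≥ ln(5.52486e-07)/ln(0.586) = -14.4088/-0.53444 = 26.961.
Smallest integer k = 27.

27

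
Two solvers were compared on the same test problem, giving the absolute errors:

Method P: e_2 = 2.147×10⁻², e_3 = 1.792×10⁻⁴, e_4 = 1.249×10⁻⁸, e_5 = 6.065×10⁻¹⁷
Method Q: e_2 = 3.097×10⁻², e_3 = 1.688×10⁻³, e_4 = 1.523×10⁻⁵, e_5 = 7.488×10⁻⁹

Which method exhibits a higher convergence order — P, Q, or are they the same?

Method P: p ≈ ln(6.065×10⁻¹⁷/1.249×10⁻⁸)/ln(1.249×10⁻⁸/1.792×10⁻⁴) ≈ 2.00.
Method Q: p ≈ ln(7.488×10⁻⁹/1.523×10⁻⁵)/ln(1.523×10⁻⁵/1.688×10⁻³) ≈ 1.62.
Method P has the higher order (≈2.0 vs ≈1.6).

P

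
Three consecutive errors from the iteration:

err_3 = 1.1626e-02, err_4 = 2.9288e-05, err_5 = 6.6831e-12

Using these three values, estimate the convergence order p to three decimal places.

p ≈ ln(err_5/err_4) / ln(err_4/err_3)
  = ln(6.6831e-12/2.9288e-05) / ln(2.9288e-05/1.1626e-02)
  = ln(2.28186e-07) / ln(0.00251918)
  = -15.293105 / -5.983822 ≈ 2.555742

2.556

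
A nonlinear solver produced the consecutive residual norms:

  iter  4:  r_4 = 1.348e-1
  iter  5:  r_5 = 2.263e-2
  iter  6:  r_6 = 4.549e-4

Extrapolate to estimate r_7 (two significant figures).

8.8e-8

First estimate the order: p ≈ ln(r_6/r_5) / ln(r_5/r_4) = ln(4.549e-4/2.263e-2)/ln(2.263e-2/1.348e-1) = ln(0.0201016)/ln(0.167878) ≈ 2.1894.
Then r_7 ≈ r_6·(r_6/r_5)^p = 4.549e-4·(0.0201016)^2.1894 = 4.549e-4·0.000192794 ≈ 8.77e-08.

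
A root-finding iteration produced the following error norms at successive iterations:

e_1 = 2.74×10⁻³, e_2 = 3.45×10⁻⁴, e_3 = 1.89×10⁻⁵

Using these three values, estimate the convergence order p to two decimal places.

1.40

p ≈ ln(e_3/e_2) / ln(e_2/e_1)
  = ln(1.89×10⁻⁵/3.45×10⁻⁴) / ln(3.45×10⁻⁴/2.74×10⁻³)
  = ln(0.0547826) / ln(0.125912)
  = -2.90438 / -2.07217 ≈ 1.40161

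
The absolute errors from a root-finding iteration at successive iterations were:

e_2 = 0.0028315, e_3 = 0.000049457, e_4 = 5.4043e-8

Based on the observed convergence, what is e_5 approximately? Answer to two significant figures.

5.5e-13

First estimate the order: p ≈ ln(e_4/e_3) / ln(e_3/e_2) = ln(5.4043e-8/0.000049457)/ln(0.000049457/0.0028315) = ln(0.00109273)/ln(0.0174667) ≈ 1.6848.
Then e_5 ≈ e_4·(e_4/e_3)^p = 5.4043e-8·(0.00109273)^1.6848 = 5.4043e-8·1.02444e-05 ≈ 5.536e-13.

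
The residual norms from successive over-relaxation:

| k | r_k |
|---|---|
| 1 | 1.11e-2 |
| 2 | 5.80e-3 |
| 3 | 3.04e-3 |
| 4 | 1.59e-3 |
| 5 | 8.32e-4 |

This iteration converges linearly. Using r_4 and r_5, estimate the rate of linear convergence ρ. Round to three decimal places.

0.523

ρ ≈ r_5/r_4 = 8.32e-4/1.59e-3 = 0.52327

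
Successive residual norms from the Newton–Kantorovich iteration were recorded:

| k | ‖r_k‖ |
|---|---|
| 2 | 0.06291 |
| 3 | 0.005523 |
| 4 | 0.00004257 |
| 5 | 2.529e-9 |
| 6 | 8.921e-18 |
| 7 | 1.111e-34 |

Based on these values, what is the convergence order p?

Consecutive ratios: ‖r_7‖/‖r_6‖ = 1.111e-34/8.921e-18 = 1.24538e-17, ‖r_6‖/‖r_5‖ = 8.921e-18/2.529e-9 = 3.52748e-09.
p ≈ ln(1.24538e-17)/ln(3.52748e-09) = -38.9245/-19.4627 ≈ 2.00.
So the convergence is quadratic (order 2).

2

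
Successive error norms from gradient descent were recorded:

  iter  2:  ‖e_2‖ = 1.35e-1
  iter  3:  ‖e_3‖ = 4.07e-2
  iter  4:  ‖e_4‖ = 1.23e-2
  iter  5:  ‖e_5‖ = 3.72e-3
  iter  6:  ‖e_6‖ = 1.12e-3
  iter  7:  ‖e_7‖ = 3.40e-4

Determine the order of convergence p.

Consecutive ratios: ‖e_7‖/‖e_6‖ = 3.40e-4/1.12e-3 = 0.303571, ‖e_6‖/‖e_5‖ = 1.12e-3/3.72e-3 = 0.301075.
p ≈ ln(0.303571)/ln(0.301075) = -1.1921/-1.2004 ≈ 0.99.
So the convergence is linear (order 1).

1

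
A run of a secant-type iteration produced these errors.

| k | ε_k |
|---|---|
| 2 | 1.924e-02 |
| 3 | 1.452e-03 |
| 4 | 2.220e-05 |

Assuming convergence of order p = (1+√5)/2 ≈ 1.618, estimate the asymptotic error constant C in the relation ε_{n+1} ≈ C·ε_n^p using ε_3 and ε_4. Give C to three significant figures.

C ≈ ε_4 / ε_3^1.618
  = 2.220e-05 / (1.452e-03)^1.618
  = 2.220e-05 / 2.55895e-05 ≈ 0.86754

0.868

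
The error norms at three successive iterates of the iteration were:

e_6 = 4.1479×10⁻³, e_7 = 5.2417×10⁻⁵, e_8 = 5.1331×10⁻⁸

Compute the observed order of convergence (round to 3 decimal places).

p ≈ ln(e_8/e_7) / ln(e_7/e_6)
  = ln(5.1331×10⁻⁸/5.2417×10⁻⁵) / ln(5.2417×10⁻⁵/4.1479×10⁻³)
  = ln(0.000979282) / ln(0.012637)
  = -6.928691 / -4.371126 ≈ 1.585104

1.585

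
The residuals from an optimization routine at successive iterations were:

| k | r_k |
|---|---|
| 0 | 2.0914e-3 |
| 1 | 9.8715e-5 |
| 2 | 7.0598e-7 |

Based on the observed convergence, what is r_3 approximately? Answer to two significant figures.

2.4e-10

First estimate the order: p ≈ ln(r_2/r_1) / ln(r_1/r_0) = ln(7.0598e-7/9.8715e-5)/ln(9.8715e-5/2.0914e-3) = ln(0.0071517)/ln(0.0472004) ≈ 1.6180.
Then r_3 ≈ r_2·(r_2/r_1)^p = 7.0598e-7·(0.0071517)^1.6180 = 7.0598e-7·0.000337625 ≈ 2.384e-10.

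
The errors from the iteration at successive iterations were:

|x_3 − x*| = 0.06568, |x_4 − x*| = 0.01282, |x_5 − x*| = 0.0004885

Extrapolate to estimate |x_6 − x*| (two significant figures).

First estimate the order: p ≈ ln(|x_5 − x*|/|x_4 − x*|) / ln(|x_4 − x*|/|x_3 − x*|) = ln(0.0004885/0.01282)/ln(0.01282/0.06568) = ln(0.0381045)/ln(0.195189) ≈ 1.9999.
Then |x_6 − x*| ≈ |x_5 − x*|·(|x_5 − x*|/|x_4 − x*|)^p = 0.0004885·(0.0381045)^1.9999 = 0.0004885·0.00145243 ≈ 7.095e-07.

7.1e-7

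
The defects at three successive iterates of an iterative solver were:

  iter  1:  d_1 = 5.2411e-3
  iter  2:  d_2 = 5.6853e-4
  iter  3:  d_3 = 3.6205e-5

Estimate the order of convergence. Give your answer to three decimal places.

p ≈ ln(d_3/d_2) / ln(d_2/d_1)
  = ln(3.6205e-5/5.6853e-4) / ln(5.6853e-4/5.2411e-3)
  = ln(0.0636818) / ln(0.108475)
  = -2.753856 / -2.221236 ≈ 1.239785

1.240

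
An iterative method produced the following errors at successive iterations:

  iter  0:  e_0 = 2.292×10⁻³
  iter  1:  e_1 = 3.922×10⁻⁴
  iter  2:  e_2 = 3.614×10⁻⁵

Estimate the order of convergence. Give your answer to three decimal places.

p ≈ ln(e_2/e_1) / ln(e_1/e_0)
  = ln(3.614×10⁻⁵/3.922×10⁻⁴) / ln(3.922×10⁻⁴/2.292×10⁻³)
  = ln(0.0921469) / ln(0.171117)
  = -2.384371 / -1.765408 ≈ 1.350606

1.351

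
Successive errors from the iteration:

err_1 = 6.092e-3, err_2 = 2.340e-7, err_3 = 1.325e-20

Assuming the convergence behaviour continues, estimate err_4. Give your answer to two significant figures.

First estimate the order: p ≈ ln(err_3/err_2) / ln(err_2/err_1) = ln(1.325e-20/2.340e-7)/ln(2.340e-7/6.092e-3) = ln(5.66239e-14)/ln(3.8411e-05) ≈ 3.0001.
Then err_4 ≈ err_3·(err_3/err_2)^p = 1.325e-20·(5.66239e-14)^3.0001 = 1.325e-20·1.80998e-40 ≈ 2.398e-60.

2.4e-60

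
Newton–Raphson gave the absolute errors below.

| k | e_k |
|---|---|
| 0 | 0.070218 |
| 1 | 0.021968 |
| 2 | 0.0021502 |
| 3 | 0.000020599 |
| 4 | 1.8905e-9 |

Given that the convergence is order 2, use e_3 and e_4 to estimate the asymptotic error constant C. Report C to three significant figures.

C ≈ e_4 / e_3^2
  = 1.8905e-9 / (0.000020599)^2
  = 1.8905e-9 / 4.24319e-10 ≈ 4.4554

4.46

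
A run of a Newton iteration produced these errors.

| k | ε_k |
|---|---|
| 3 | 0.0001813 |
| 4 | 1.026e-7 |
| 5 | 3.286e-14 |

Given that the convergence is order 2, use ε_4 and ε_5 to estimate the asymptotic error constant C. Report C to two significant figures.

C ≈ ε_5 / ε_4^2
  = 3.286e-14 / (1.026e-7)^2
  = 3.286e-14 / 1.05268e-14 ≈ 3.1216

3.1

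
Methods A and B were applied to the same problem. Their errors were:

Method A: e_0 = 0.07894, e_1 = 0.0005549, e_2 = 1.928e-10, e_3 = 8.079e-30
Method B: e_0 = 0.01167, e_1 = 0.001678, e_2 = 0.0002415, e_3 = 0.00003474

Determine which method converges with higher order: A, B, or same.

A

Method A: p ≈ ln(8.079e-30/1.928e-10)/ln(1.928e-10/0.0005549) ≈ 3.00.
Method B: p ≈ ln(0.00003474/0.0002415)/ln(0.0002415/0.001678) ≈ 1.00.
Method A has the higher order (≈3.0 vs ≈1.0).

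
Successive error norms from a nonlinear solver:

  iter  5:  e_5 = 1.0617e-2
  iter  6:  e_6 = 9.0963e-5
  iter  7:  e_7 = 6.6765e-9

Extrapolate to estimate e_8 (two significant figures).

First estimate the order: p ≈ ln(e_7/e_6) / ln(e_6/e_5) = ln(6.6765e-9/9.0963e-5)/ln(9.0963e-5/1.0617e-2) = ln(7.3398e-05)/ln(0.00856767) ≈ 2.0000.
Then e_8 ≈ e_7·(e_7/e_6)^p = 6.6765e-9·(7.3398e-05)^2.0000 = 6.6765e-9·5.38727e-09 ≈ 3.597e-17.

3.6e-17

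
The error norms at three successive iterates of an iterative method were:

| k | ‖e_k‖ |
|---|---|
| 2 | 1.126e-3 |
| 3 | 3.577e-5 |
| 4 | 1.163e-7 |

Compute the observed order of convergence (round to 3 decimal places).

p ≈ ln(‖e_4‖/‖e_3‖) / ln(‖e_3‖/‖e_2‖)
  = ln(1.163e-7/3.577e-5) / ln(3.577e-5/1.126e-3)
  = ln(0.00325133) / ln(0.0317673)
  = -5.728691 / -3.449318 ≈ 1.660818

1.661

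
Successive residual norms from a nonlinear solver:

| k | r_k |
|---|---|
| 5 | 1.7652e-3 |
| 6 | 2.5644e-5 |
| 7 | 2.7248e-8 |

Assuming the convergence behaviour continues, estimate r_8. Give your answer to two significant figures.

First estimate the order: p ≈ ln(r_7/r_6) / ln(r_6/r_5) = ln(2.7248e-8/2.5644e-5)/ln(2.5644e-5/1.7652e-3) = ln(0.00106255)/ln(0.0145275) ≈ 1.6180.
Then r_8 ≈ r_7·(r_7/r_6)^p = 2.7248e-8·(0.00106255)^1.6180 = 2.7248e-8·1.54395e-05 ≈ 4.207e-13.

4.2e-13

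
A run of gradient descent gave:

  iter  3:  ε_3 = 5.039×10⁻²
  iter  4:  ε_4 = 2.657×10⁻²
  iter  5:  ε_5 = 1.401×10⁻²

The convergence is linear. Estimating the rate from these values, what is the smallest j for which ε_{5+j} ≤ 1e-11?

Rate ρ ≈ ε_5/ε_4 = 1.401×10⁻²/2.657×10⁻² = 0.5273.
After j more steps, ε_{5+j} ≈ 1.401×10⁻²·ρ^j; need ρ^j ≤ 1e-11/1.401×10⁻² = 7.13776e-10.
j ≥ ln(7.13776e-10)/ln(0.5273) = -21.0605/-0.63999 = 32.908.
So 33 more iterations are needed.

33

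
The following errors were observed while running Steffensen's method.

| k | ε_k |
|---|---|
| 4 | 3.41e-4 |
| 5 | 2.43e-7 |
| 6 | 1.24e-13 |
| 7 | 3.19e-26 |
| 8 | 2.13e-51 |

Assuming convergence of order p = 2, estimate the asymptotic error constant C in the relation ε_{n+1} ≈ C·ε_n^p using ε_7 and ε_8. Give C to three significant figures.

C ≈ ε_8 / ε_7^2
  = 2.13e-51 / (3.19e-26)^2
  = 2.13e-51 / 1.01761e-51 ≈ 2.0931

2.09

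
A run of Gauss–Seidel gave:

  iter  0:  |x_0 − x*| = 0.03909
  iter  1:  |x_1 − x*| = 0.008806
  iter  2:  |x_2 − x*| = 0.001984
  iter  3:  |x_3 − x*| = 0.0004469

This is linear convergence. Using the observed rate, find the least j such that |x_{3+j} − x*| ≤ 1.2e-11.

12

Rate ρ ≈ |x_3 − x*|/|x_2 − x*| = 0.0004469/0.001984 = 0.2253.
After j more steps, |x_{3+j} − x*| ≈ 0.0004469·ρ^j; need ρ^j ≤ 1.2e-11/0.0004469 = 2.68516e-08.
j ≥ ln(2.68516e-08)/ln(0.2253) = -17.4329/-1.49032 = 11.697.
So 12 more iterations are needed.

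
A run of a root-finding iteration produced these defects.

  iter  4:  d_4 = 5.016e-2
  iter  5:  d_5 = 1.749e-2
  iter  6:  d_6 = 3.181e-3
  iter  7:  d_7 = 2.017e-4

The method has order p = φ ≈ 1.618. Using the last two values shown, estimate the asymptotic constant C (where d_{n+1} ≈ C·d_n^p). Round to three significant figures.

C ≈ d_7 / d_6^1.618
  = 2.017e-4 / (3.181e-3)^1.618
  = 2.017e-4 / 9.10223e-05 ≈ 2.2159

2.22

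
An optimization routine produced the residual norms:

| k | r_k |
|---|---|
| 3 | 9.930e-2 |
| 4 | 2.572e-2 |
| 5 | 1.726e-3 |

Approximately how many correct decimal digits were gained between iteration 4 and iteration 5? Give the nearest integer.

Digits gained ≈ log₁₀(r_4/r_5) = log₁₀(2.572e-2/1.726e-3) = log₁₀(14.9015) ≈ 1.173.

1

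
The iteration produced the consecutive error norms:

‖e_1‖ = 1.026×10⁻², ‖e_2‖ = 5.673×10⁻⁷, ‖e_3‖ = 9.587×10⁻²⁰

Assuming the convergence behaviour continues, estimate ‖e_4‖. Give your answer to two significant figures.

4.6e-58

First estimate the order: p ≈ ln(‖e_3‖/‖e_2‖) / ln(‖e_2‖/‖e_1‖) = ln(9.587×10⁻²⁰/5.673×10⁻⁷)/ln(5.673×10⁻⁷/1.026×10⁻²) = ln(1.68993e-13)/ln(5.52924e-05) ≈ 3.0000.
Then ‖e_4‖ ≈ ‖e_3‖·(‖e_3‖/‖e_2‖)^p = 9.587×10⁻²⁰·(1.68993e-13)^3.0000 = 9.587×10⁻²⁰·4.82621e-39 ≈ 4.627e-58.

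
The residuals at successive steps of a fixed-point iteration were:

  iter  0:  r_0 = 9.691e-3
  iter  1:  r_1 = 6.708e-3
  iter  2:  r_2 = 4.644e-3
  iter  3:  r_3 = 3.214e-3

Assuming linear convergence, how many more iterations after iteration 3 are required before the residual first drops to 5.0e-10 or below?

43

Rate ρ ≈ r_3/r_2 = 3.214e-3/4.644e-3 = 0.6921.
After j more steps, r_{3+j} ≈ 3.214e-3·ρ^j; need ρ^j ≤ 5.0e-10/3.214e-3 = 1.55569e-07.
j ≥ ln(1.55569e-07)/ln(0.6921) = -15.6762/-0.36802 = 42.596.
So 43 more iterations are needed.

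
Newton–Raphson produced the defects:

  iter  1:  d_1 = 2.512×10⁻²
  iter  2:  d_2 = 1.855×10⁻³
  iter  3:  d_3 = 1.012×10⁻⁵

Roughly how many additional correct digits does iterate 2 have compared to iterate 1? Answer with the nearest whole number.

1

Digits gained ≈ log₁₀(d_1/d_2) = log₁₀(2.512×10⁻²/1.855×10⁻³) = log₁₀(13.5418) ≈ 1.132.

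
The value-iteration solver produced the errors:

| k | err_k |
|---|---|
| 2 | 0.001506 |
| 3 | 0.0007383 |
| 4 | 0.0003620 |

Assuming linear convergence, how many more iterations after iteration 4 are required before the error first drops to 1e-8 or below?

Rate ρ ≈ err_4/err_3 = 0.0003620/0.0007383 = 0.4903.
After j more steps, err_{4+j} ≈ 0.0003620·ρ^j; need ρ^j ≤ 1e-8/0.0003620 = 2.76243e-05.
j ≥ ln(2.76243e-05)/ln(0.4903) = -10.4968/-0.71274 = 14.727.
So 15 more iterations are needed.

15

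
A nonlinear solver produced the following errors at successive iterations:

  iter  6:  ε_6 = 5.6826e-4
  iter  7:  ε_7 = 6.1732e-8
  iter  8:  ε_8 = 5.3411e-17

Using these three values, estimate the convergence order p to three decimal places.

2.286

p ≈ ln(ε_8/ε_7) / ln(ε_7/ε_6)
  = ln(5.3411e-17/6.1732e-8) / ln(6.1732e-8/5.6826e-4)
  = ln(8.65208e-10) / ln(0.000108633)
  = -20.868051 / -9.127535 ≈ 2.286275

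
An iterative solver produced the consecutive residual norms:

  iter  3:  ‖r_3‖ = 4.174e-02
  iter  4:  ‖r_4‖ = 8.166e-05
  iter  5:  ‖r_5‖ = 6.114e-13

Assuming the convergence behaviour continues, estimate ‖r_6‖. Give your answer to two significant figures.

First estimate the order: p ≈ ln(‖r_5‖/‖r_4‖) / ln(‖r_4‖/‖r_3‖) = ln(6.114e-13/8.166e-05)/ln(8.166e-05/4.174e-02) = ln(7.48714e-09)/ln(0.0019564) ≈ 3.0000.
Then ‖r_6‖ ≈ ‖r_5‖·(‖r_5‖/‖r_4‖)^p = 6.114e-13·(7.48714e-09)^3.0000 = 6.114e-13·4.19709e-25 ≈ 2.566e-37.

2.6e-37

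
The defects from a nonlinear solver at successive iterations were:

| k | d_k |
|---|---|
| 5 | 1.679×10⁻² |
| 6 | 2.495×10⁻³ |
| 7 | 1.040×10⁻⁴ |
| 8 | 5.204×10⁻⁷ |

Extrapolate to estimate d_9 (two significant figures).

7.6e-11

First estimate the order: p ≈ ln(d_8/d_7) / ln(d_7/d_6) = ln(5.204×10⁻⁷/1.040×10⁻⁴)/ln(1.040×10⁻⁴/2.495×10⁻³) = ln(0.00500385)/ln(0.0416834) ≈ 1.6671.
Then d_9 ≈ d_8·(d_8/d_7)^p = 5.204×10⁻⁷·(0.00500385)^1.6671 = 5.204×10⁻⁷·0.000146053 ≈ 7.601e-11.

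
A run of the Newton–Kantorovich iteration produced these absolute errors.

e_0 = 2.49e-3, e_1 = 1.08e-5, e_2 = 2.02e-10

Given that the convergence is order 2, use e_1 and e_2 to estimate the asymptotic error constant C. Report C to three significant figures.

C ≈ e_2 / e_1^2
  = 2.02e-10 / (1.08e-5)^2
  = 2.02e-10 / 1.1664e-10 ≈ 1.7318

1.73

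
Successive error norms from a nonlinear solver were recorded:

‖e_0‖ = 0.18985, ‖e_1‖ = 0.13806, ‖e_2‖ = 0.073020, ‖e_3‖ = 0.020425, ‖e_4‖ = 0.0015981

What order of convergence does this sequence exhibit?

2

Consecutive ratios: ‖e_4‖/‖e_3‖ = 0.0015981/0.020425 = 0.0782424, ‖e_3‖/‖e_2‖ = 0.020425/0.073020 = 0.279718.
p ≈ ln(0.0782424)/ln(0.279718) = -2.5479/-1.2740 ≈ 2.00.
So the convergence is quadratic (order 2).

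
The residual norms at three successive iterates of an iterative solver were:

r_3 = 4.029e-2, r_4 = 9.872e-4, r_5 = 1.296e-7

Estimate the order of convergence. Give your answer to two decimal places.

p ≈ ln(r_5/r_4) / ln(r_4/r_3)
  = ln(1.296e-7/9.872e-4) / ln(9.872e-4/4.029e-2)
  = ln(0.00013128) / ln(0.0245024)
  = -8.93818 / -3.70898 ≈ 2.40988

2.41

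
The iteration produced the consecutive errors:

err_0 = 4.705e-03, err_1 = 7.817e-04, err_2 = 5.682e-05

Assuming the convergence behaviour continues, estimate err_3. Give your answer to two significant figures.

First estimate the order: p ≈ ln(err_2/err_1) / ln(err_1/err_0) = ln(5.682e-05/7.817e-04)/ln(7.817e-04/4.705e-03) = ln(0.0726877)/ln(0.166142) ≈ 1.4606.
Then err_3 ≈ err_2·(err_2/err_1)^p = 5.682e-05·(0.0726877)^1.4606 = 5.682e-05·0.0217295 ≈ 1.235e-06.

1.2e-6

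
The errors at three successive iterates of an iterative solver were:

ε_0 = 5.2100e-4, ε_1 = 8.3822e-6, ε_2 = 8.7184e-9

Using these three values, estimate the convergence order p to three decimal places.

p ≈ ln(ε_2/ε_1) / ln(ε_1/ε_0)
  = ln(8.7184e-9/8.3822e-6) / ln(8.3822e-6/5.2100e-4)
  = ln(0.00104011) / ln(0.0160887)
  = -6.868429 / -4.129638 ≈ 1.663204

1.663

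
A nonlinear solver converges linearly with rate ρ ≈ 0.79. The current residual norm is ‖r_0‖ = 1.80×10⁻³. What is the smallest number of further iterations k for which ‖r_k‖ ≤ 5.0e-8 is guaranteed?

45

After k steps, ‖r_k‖ ≈ 1.80×10⁻³·0.79^k.
Need 0.79^k ≤ 5.0e-8/1.80×10⁻³ = 2.77778e-05.
k ≥ ln(2.77778e-05)/ln(0.79) = -10.4913/-0.23572 = 44.507.
Smallest integer k = 45.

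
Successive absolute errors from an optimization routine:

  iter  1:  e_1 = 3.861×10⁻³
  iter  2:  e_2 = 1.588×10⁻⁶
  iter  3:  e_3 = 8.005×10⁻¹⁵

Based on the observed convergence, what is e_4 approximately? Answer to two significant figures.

3.7e-35

First estimate the order: p ≈ ln(e_3/e_2) / ln(e_2/e_1) = ln(8.005×10⁻¹⁵/1.588×10⁻⁶)/ln(1.588×10⁻⁶/3.861×10⁻³) = ln(5.04093e-09)/ln(0.000411292) ≈ 2.4506.
Then e_4 ≈ e_3·(e_3/e_2)^p = 8.005×10⁻¹⁵·(5.04093e-09)^2.4506 = 8.005×10⁻¹⁵·4.63631e-21 ≈ 3.711e-35.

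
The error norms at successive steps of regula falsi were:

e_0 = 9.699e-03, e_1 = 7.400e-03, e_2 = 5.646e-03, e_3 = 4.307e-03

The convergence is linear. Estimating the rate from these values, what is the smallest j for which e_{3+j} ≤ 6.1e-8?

Rate ρ ≈ e_3/e_2 = 4.307e-03/5.646e-03 = 0.7628.
After j more steps, e_{3+j} ≈ 4.307e-03·ρ^j; need ρ^j ≤ 6.1e-8/4.307e-03 = 1.4163e-05.
j ≥ ln(1.4163e-05)/ln(0.7628) = -11.1649/-0.27076 = 41.235.
So 42 more iterations are needed.

42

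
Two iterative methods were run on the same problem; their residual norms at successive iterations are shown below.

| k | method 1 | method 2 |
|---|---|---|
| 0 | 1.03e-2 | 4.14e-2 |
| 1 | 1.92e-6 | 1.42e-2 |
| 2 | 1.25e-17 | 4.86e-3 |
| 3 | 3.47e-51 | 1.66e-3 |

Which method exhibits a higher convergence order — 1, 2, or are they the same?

1

Method 1: p ≈ ln(3.47e-51/1.25e-17)/ln(1.25e-17/1.92e-6) ≈ 3.00.
Method 2: p ≈ ln(1.66e-3/4.86e-3)/ln(4.86e-3/1.42e-2) ≈ 1.00.
Method 1 has the higher order (≈3.0 vs ≈1.0).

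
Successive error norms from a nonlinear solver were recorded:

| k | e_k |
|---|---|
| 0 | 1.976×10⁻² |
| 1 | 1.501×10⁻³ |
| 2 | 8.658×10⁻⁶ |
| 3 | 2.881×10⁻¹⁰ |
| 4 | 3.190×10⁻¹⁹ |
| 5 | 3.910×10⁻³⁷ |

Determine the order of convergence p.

Consecutive ratios: e_5/e_4 = 3.910×10⁻³⁷/3.190×10⁻¹⁹ = 1.22571e-18, e_4/e_3 = 3.190×10⁻¹⁹/2.881×10⁻¹⁰ = 1.10725e-09.
p ≈ ln(1.22571e-18)/ln(1.10725e-09) = -41.2430/-20.6214 ≈ 2.00.
So the convergence is quadratic (order 2).

2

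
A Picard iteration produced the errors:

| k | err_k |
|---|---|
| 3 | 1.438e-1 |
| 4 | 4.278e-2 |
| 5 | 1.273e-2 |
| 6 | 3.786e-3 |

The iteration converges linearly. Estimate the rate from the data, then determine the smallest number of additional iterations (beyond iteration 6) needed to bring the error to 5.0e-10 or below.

14

Rate ρ ≈ err_6/err_5 = 3.786e-3/1.273e-2 = 0.2974.
After j more steps, err_{6+j} ≈ 3.786e-3·ρ^j; need ρ^j ≤ 5.0e-10/3.786e-3 = 1.32066e-07.
j ≥ ln(1.32066e-07)/ln(0.2974) = -15.8400/-1.21268 = 13.062.
So 14 more iterations are needed.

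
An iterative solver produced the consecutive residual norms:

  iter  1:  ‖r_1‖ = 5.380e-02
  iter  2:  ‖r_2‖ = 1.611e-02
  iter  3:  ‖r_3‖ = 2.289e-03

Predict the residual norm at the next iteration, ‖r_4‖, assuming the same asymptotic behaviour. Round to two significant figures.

First estimate the order: p ≈ ln(‖r_3‖/‖r_2‖) / ln(‖r_2‖/‖r_1‖) = ln(2.289e-03/1.611e-02)/ln(1.611e-02/5.380e-02) = ln(0.142086)/ln(0.299442) ≈ 1.6182.
Then ‖r_4‖ ≈ ‖r_3‖·(‖r_3‖/‖r_2‖)^p = 2.289e-03·(0.142086)^1.6182 = 2.289e-03·0.0425264 ≈ 9.734e-05.

9.7e-5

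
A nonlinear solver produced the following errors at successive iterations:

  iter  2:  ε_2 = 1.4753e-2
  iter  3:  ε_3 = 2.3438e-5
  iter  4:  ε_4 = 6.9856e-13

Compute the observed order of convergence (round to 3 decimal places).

2.689

p ≈ ln(ε_4/ε_3) / ln(ε_3/ε_2)
  = ln(6.9856e-13/2.3438e-5) / ln(2.3438e-5/1.4753e-2)
  = ln(2.98046e-08) / ln(0.00158869)
  = -17.328603 / -6.444846 ≈ 2.688754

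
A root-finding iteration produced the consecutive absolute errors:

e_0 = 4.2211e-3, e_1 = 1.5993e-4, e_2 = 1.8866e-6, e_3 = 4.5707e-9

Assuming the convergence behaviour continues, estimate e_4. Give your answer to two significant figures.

1.3e-12

First estimate the order: p ≈ ln(e_3/e_2) / ln(e_2/e_1) = ln(4.5707e-9/1.8866e-6)/ln(1.8866e-6/1.5993e-4) = ln(0.00242272)/ln(0.0117964) ≈ 1.3565.
Then e_4 ≈ e_3·(e_3/e_2)^p = 4.5707e-9·(0.00242272)^1.3565 = 4.5707e-9·0.000283014 ≈ 1.294e-12.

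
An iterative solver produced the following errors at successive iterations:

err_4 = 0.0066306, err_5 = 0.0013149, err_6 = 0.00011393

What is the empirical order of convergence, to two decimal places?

1.51

p ≈ ln(err_6/err_5) / ln(err_5/err_4)
  = ln(0.00011393/0.0013149) / ln(0.0013149/0.0066306)
  = ln(0.0866454) / ln(0.198308)
  = -2.44593 / -1.61793 ≈ 1.51177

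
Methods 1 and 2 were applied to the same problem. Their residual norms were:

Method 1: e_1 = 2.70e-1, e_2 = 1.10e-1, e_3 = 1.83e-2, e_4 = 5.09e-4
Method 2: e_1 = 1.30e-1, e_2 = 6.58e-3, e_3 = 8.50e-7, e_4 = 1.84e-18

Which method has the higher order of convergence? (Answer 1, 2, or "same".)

Method 1: p ≈ ln(5.09e-4/1.83e-2)/ln(1.83e-2/1.10e-1) ≈ 2.00.
Method 2: p ≈ ln(1.84e-18/8.50e-7)/ln(8.50e-7/6.58e-3) ≈ 3.00.
Method 2 has the higher order (≈3.0 vs ≈2.0).

2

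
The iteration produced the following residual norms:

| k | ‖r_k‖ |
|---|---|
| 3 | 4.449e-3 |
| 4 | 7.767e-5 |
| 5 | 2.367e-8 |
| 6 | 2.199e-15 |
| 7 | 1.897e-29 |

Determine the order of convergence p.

2

Consecutive ratios: ‖r_7‖/‖r_6‖ = 1.897e-29/2.199e-15 = 8.62665e-15, ‖r_6‖/‖r_5‖ = 2.199e-15/2.367e-8 = 9.29024e-08.
p ≈ ln(8.62665e-15)/ln(9.29024e-08) = -32.3839/-16.1917 ≈ 2.00.
So the convergence is quadratic (order 2).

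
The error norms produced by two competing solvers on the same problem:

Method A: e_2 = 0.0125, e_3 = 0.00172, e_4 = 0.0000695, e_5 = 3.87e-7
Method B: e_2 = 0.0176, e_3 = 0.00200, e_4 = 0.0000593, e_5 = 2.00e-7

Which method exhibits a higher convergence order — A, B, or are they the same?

Method A: p ≈ ln(3.87e-7/0.0000695)/ln(0.0000695/0.00172) ≈ 1.62.
Method B: p ≈ ln(2.00e-7/0.0000593)/ln(0.0000593/0.00200) ≈ 1.62.
Both orders ≈ 1.6 — effectively the same.

same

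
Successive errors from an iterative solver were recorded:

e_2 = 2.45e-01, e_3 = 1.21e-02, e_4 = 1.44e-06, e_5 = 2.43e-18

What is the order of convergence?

Consecutive ratios: e_5/e_4 = 2.43e-18/1.44e-06 = 1.6875e-12, e_4/e_3 = 1.44e-06/1.21e-02 = 0.000119008.
p ≈ ln(1.6875e-12)/ln(0.000119008) = -27.1078/-9.0363 ≈ 3.00.
So the convergence is cubic (order 3).

3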